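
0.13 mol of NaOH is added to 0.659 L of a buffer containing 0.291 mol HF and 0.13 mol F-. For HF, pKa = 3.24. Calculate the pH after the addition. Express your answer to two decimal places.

OH- converts HF to F-: HF → 0.161 mol, F- → 0.26 mol.
pH = pKa + log(n_F-/n_HF) = 3.24 + log(0.26/0.161) = 3.24 + (+0.208)

pH = 3.45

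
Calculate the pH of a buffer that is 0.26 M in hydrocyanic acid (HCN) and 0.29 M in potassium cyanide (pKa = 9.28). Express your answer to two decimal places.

pH = 9.33

pH = pKa + log([A⁻]/[HA]) = 9.28 + log(0.29/0.26)
pH = 9.28 + (+0.047) = 9.33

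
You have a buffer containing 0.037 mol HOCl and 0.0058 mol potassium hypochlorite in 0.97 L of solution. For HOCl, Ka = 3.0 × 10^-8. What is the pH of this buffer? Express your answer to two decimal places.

pH = 6.72

pKa = −log(3.0 × 10^-8) = 7.523
Henderson–Hasselbalch: pH = pKa + log([OCl-]/[HOCl]) = 7.523 + log(0.0058/0.037)
pH = 7.523 + (-0.805) = 6.72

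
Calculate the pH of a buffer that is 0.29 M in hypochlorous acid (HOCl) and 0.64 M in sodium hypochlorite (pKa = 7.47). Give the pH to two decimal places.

pH = pKa + log([A⁻]/[HA]) = 7.47 + log(0.64/0.29)
pH = 7.47 + (+0.344) = 7.81

pH = 7.81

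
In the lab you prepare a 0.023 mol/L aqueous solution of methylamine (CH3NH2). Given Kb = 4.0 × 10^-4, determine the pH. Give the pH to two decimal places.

pH = 11.45

CH3NH2 + H2O ⇌ CH3NH3+ + OH-
Kb = [OH-]²/(0.023 − [OH-]) = 4.0 × 10^-4
The 5% rule fails; solving [OH-]² + Kb·[OH-] − Kb·C₀ = 0 exactly:
[OH-] = (−Kb + √(Kb² + 4·Kb·C₀))/2 = 2.84 × 10^-3 M
pOH = 2.55, so pH = 14.00 − pOH = 11.45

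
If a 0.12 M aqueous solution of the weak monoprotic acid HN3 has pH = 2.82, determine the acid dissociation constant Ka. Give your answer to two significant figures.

[H+] = 10^(-2.82) = 1.51 × 10^-3 M
At equilibrium [HA] = 0.12 − 1.51 × 10^-3 = 1.18 × 10^-1 M
Ka = [H+][A-]/[HA] = (1.51 × 10^-3)² / 1.18 × 10^-1 = 1.9 × 10^-5

Ka = 1.9 × 10^-5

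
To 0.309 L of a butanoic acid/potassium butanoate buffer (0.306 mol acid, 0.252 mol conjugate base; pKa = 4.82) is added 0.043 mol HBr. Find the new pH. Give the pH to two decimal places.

After neutralization: n(CH3(CH2)2COOH) = 0.349 mol, n(CH3(CH2)2COO-) = 0.209 mol.
pH = pKa + log(n_CH3(CH2)2COO-/n_CH3(CH2)2COOH) = 4.82 + log(0.209/0.349) = 4.82 + (-0.223)

pH = 4.60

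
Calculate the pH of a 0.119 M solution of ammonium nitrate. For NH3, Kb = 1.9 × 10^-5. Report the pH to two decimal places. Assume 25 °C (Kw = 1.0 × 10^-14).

NH4+ is the conjugate acid of the weak base NH3.
Ka = Kw/Kb = 1.0×10^-14 / 1.9 × 10^-5 = 5.26 × 10^-10
Let x = [H+] at equilibrium. Ka = x²/(0.119 − x).
Neglecting x in the denominator: x = √(5.26 × 10^-10 × 0.119) = 7.91 × 10^-6 M
pH = −log[H+] = −log(7.91 × 10^-6) = 5.10

pH = 5.10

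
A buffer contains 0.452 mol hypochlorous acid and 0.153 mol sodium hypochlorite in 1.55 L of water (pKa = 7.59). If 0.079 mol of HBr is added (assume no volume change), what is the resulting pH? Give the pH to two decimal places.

Added H+ converts OCl- to HOCl: HOCl → 0.531 mol, OCl- → 0.074 mol.
pH = pKa + log(n_OCl-/n_HOCl) = 7.59 + log(0.074/0.531) = 7.59 + (-0.856)

pH = 6.73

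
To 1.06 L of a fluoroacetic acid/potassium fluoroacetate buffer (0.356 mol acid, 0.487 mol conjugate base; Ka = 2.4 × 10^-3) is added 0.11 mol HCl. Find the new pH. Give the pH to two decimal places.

Added H+ converts FCH2COO- to FCH2COOH: FCH2COOH → 0.466 mol, FCH2COO- → 0.377 mol.
pKa = −log(2.4 × 10^-3) = 2.620
pH = pKa + log([A⁻]/[HA]) = 2.620 + log(0.377/0.466) = 2.620 -0.092

pH = 2.53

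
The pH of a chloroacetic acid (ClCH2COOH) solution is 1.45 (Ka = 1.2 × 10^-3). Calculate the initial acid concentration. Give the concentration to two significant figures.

C₀ = 1.1 M

[H+] = 10^(-1.45) = 3.55 × 10^-2 M = x
Ka = x²/(C₀ − x) ⇒ C₀ = x + x²/Ka
C₀ = 3.55 × 10^-2 + (3.55 × 10^-2)²/(1.2 × 10^-3) = 1.09 M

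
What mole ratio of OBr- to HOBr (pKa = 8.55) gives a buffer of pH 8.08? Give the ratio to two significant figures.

ratio = 0.34

pH = pKa + log(r) ⇒ log(r) = 8.08 − 8.55 = -0.47
r = [OBr-]/[HOBr] = 10^(-0.47) = 0.339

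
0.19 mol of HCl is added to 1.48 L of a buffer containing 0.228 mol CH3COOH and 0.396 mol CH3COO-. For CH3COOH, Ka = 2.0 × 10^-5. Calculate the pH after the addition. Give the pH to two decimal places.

pH = 4.39

Added H+ converts CH3COO- to CH3COOH: CH3COOH → 0.418 mol, CH3COO- → 0.206 mol.
pKa = −log(2.0 × 10^-5) = 4.699
Henderson–Hasselbalch with mole ratio 0.206/0.418: pH = 4.699 + (-0.307)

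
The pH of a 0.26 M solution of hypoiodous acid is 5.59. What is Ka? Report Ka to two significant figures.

Ka = 2.5 × 10^-11

[H+] = 10^(-5.59) = 2.57 × 10^-6 M
At equilibrium [HA] = 0.26 − 2.57 × 10^-6 = 2.60 × 10^-1 M
Ka = [H+][A-]/[HA] = (2.57 × 10^-6)² / 2.60 × 10^-1 = 2.5 × 10^-11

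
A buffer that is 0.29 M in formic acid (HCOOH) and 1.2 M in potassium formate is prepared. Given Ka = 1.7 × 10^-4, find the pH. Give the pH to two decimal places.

pH = 4.39

pKa = −log(1.7 × 10^-4) = 3.770
pH = pKa + log([A⁻]/[HA]) = 3.770 + log(1.2/0.29)
pH = 3.770 + (+0.617) = 4.39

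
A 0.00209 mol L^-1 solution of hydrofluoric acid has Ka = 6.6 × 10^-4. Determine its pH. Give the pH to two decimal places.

HF ⇌ F- + H+
Ka = [H+]²/(0.00209 − [H+]) = 6.6 × 10^-4
The 5% rule fails; solving [H+]² + Ka·[H+] − Ka·C₀ = 0 exactly:
[H+] = (−Ka + √(Ka² + 4·Ka·C₀))/2 = 8.90 × 10^-4 M
pH = −log[H+] = −log(8.90 × 10^-4) = 3.05

pH = 3.05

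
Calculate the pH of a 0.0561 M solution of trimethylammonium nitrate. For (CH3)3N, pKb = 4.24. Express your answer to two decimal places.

pH = 5.51

(CH3)3NH+ is the conjugate acid of the weak base (CH3)3N.
Kb = 10^(−4.24) = 5.75 × 10^-5
Ka = Kw/Kb = 1.0×10^-14 / 5.75 × 10^-5 = 1.74 × 10^-10
Ka = [H+]²/(0.0561 − [H+]) = 1.74 × 10^-10
Neglecting [H+] in the denominator: [H+] = √(1.74 × 10^-10 × 0.0561) = 3.12 × 10^-6 M
pH = −log(3.12 × 10^-6) = 5.51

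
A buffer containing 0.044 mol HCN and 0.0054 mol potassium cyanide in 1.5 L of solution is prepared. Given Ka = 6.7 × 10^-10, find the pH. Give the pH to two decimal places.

pKa = −log(6.7 × 10^-10) = 9.174
pH = pKa + log([A⁻]/[HA]) = 9.174 + log(0.0054/0.044)
pH = 9.174 + (-0.911) = 8.26

pH = 8.26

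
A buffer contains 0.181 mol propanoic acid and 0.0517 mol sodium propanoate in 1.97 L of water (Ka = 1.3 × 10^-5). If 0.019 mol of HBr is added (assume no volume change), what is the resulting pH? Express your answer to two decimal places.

pH = 4.10

Added H+ converts CH3CH2COO- to CH3CH2COOH: CH3CH2COOH → 0.2 mol, CH3CH2COO- → 0.0327 mol.
pKa = −log(1.3 × 10^-5) = 4.886
pH = pKa + log([A⁻]/[HA]) = 4.886 + log(0.0327/0.2) = 4.886 -0.786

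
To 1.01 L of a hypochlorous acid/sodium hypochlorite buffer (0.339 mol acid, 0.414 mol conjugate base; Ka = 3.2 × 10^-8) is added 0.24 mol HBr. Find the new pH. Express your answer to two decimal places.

pH = 6.97

After neutralization: n(HOCl) = 0.579 mol, n(OCl-) = 0.174 mol.
pKa = −log(3.2 × 10^-8) = 7.495
pH = pKa + log([A⁻]/[HA]) = 7.495 + log(0.174/0.579) = 7.495 -0.522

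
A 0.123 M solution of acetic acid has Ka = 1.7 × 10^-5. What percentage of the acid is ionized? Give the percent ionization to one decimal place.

1.2%

CH3COOH ⇌ CH3COO- + H+; let x = [H+] at equilibrium.
x ≈ √(Ka·C₀) = √(1.7 × 10^-5 × 0.123) = 1.45 × 10^-3 M
% ionization = x/C₀ × 100% = 1.45 × 10^-3/0.123 × 100% = 1.2%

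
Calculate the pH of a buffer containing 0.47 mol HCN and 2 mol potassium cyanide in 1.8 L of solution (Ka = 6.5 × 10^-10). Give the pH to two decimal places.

pKa = −log(6.5 × 10^-10) = 9.187
Henderson–Hasselbalch: pH = pKa + log([CN-]/[HCN]) = 9.187 + log(2/0.47)
pH = 9.187 + (+0.629) = 9.82

pH = 9.82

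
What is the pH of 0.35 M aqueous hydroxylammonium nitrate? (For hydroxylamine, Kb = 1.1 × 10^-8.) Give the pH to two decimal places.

pH = 3.25

NH3OH+ is the conjugate acid of the weak base NH2OH.
Ka = Kw/Kb = 1.0×10^-14 / 1.1 × 10^-8 = 9.09 × 10^-7
From the ICE table, Ka = [H+]²/(0.35 − [H+]) = 9.09 × 10^-7.
Assume [H+] ≪ 0.35: [H+] ≈ √(9.09 × 10^-7 × 0.35) = 5.64 × 10^-4 M
Check: 0.16% ionized — well under 5%, approximation valid.
pH = −log[H+] = −log(5.64 × 10^-4) = 3.25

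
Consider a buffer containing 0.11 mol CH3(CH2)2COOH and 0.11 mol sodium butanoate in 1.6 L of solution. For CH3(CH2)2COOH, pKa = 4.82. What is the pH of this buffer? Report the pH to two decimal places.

pH = 4.82

pH = pKa + log([A⁻]/[HA]) = 4.82 + log(0.11/0.11)
pH = 4.82 + (+0.000) = 4.82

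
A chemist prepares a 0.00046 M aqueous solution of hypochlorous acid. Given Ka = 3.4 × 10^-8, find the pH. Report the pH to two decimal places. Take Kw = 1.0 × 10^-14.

pH = 5.40

HOCl ⇌ OCl- + H+
From the ICE table, Ka = [H+]²/(0.00046 − [H+]) = 3.4 × 10^-8.
Since Ka ≪ C₀, [H+] ≈ √(Ka·C₀) = 3.95 × 10^-6 M.
Check: 0.86% ionized — well under 5%, approximation valid.
pH = −log[H+] = −log(3.95 × 10^-6) = 5.40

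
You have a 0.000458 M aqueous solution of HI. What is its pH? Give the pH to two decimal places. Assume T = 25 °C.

pH = 3.34

HI is a strong acid and dissociates completely, so [H+] = 0.000458 M.
pH = -log(0.000458) = 3.34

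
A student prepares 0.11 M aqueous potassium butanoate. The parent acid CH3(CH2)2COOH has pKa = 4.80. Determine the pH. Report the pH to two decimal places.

CH3(CH2)2COO- is the conjugate base of the weak acid CH3(CH2)2COOH.
Ka = 10^(−4.80) = 1.58 × 10^-5
Kb = Kw/Ka = 1.0×10^-14 / 1.58 × 10^-5 = 6.33 × 10^-10
From the ICE table, Kb = x²/(0.11 − x) = 6.33 × 10^-10.
Assume x ≪ 0.11: x ≈ √(6.33 × 10^-10 × 0.11) = 8.34 × 10^-6 M
pOH = −log(8.34 × 10^-6) = 5.08; pH = 14.00 − 5.08 = 8.92

pH = 8.92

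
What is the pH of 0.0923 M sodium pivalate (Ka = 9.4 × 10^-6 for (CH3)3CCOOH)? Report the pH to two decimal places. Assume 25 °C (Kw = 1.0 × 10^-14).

pH = 9.00

(CH3)3CCOO- is the conjugate base of the weak acid (CH3)3CCOOH.
Kb = Kw/Ka = 1.0×10^-14 / 9.4 × 10^-6 = 1.06 × 10^-9
Kb = x²/(0.0923 − x) = 1.06 × 10^-9
Assume x ≪ 0.0923: x ≈ √(1.06 × 10^-9 × 0.0923) = 9.89 × 10^-6 M
(x/C₀ = 0.011% < 5%, so the approximation holds.)
pOH = 5.00, so pH = 14.00 − pOH = 9.00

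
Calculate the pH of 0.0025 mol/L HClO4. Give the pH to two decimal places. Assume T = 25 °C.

pH = 2.60

HClO4 is a strong acid and dissociates completely, so [H+] = 0.0025 M.
pH = -log(0.0025) = 2.60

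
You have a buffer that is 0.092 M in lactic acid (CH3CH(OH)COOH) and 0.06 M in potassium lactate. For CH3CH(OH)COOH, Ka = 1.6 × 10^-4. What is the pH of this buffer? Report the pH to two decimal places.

pH = 3.61

pKa = −log(1.6 × 10^-4) = 3.796
pH = pKa + log([A⁻]/[HA]) = 3.796 + log(0.06/0.092)
pH = 3.796 + (-0.186) = 3.61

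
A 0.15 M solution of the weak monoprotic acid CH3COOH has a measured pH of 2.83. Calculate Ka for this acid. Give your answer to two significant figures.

[H+] = 10^(-2.83) = 1.48 × 10^-3 M
At equilibrium [HA] = 0.15 − 1.48 × 10^-3 = 1.49 × 10^-1 M
Ka = [H+][A-]/[HA] = (1.48 × 10^-3)² / 1.49 × 10^-1 = 1.5 × 10^-5

Ka = 1.5 × 10^-5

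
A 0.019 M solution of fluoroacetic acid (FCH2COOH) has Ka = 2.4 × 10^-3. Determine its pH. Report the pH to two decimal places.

FCH2COOH ⇌ FCH2COO- + H+
Ka = [H+]²/(0.019 − [H+]) = 2.4 × 10^-3
Here C₀/Ka ≈ 7.92, so the small-[H+] approximation fails. Use the quadratic:
[H+] = (−Ka + √(Ka² + 4·Ka·C₀))/2 = 5.66 × 10^-3 M
pH = −log(5.66 × 10^-3) = 2.25

pH = 2.25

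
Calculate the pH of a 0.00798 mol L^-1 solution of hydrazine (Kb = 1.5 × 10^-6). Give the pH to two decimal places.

N2H4 + H2O ⇌ N2H5+ + OH-
Kb = x²/(0.00798 − x) = 1.5 × 10^-6
Neglecting x in the denominator: x = √(1.5 × 10^-6 × 0.00798) = 1.09 × 10^-4 M
pOH = 3.96, so pH = 14.00 − pOH = 10.04

pH = 10.04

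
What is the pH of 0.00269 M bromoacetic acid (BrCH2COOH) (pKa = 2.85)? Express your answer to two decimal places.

BrCH2COOH ⇌ BrCH2COO- + H+
Ka = 10^(−2.85) = 1.41 × 10^-3
Ka = [H+]²/(0.00269 − [H+]) = 1.41 × 10^-3
The 5% rule fails; solving [H+]² + Ka·[H+] − Ka·C₀ = 0 exactly:
[H+] = (−Ka + √(Ka² + 4·Ka·C₀))/2 = 1.37 × 10^-3 M
pH = −log(1.37 × 10^-3) = 2.86

pH = 2.86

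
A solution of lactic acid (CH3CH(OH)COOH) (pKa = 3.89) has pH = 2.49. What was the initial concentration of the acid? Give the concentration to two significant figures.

[H+] = 10^(-2.49) = 3.24 × 10^-3 M = x
Ka = 10^(−3.89) = 1.29 × 10^-4
Ka = x²/(C₀ − x) ⇒ C₀ = x + x²/Ka
C₀ = 3.24 × 10^-3 + (3.24 × 10^-3)²/(1.29 × 10^-4) = 8.46 × 10^-2 M

C₀ = 8.5 × 10^-2 M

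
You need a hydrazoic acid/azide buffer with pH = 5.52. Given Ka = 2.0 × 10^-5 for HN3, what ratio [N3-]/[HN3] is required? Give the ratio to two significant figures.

pKa = -log(2.0 × 10^-5) = 4.699
pH = pKa + log(r) ⇒ log(r) = 5.52 − 4.699 = +0.821
r = [N3-]/[HN3] = 10^(+0.821) = 6.62

ratio = 6.6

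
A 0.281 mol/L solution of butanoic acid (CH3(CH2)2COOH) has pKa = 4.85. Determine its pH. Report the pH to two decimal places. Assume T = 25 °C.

pH = 2.70

CH3(CH2)2COOH ⇌ CH3(CH2)2COO- + H+
Ka = 10^(−4.85) = 1.41 × 10^-5
Ka = x²/(0.281 − x) = 1.41 × 10^-5
Assume x ≪ 0.281: x ≈ √(1.41 × 10^-5 × 0.281) = 1.99 × 10^-3 M
(x/C₀ = 0.71% < 5%, so the approximation holds.)
pH = −log(1.99 × 10^-3) = 2.70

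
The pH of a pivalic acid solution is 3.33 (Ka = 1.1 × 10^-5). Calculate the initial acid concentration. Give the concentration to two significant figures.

[H+] = 10^(-3.33) = 4.68 × 10^-4 M = x
Ka = x²/(C₀ − x) ⇒ C₀ = x + x²/Ka
C₀ = 4.68 × 10^-4 + (4.68 × 10^-4)²/(1.1 × 10^-5) = 2.04 × 10^-2 M

C₀ = 2.0 × 10^-2 M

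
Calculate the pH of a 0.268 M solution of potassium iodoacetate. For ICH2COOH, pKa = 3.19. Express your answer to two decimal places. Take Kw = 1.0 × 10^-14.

pH = 8.31

ICH2COO- is the conjugate base of the weak acid ICH2COOH.
Ka = 10^(−3.19) = 6.46 × 10^-4
Kb = Kw/Ka = 1.0×10^-14 / 6.46 × 10^-4 = 1.55 × 10^-11
Let x = [OH-] at equilibrium. Kb = x²/(0.268 − x).
Since Kb ≪ C₀, x ≈ √(Kb·C₀) = 2.04 × 10^-6 M.
(x/C₀ = 0.00076% < 5%, so the approximation holds.)
pOH = 5.69, so pH = 14.00 − pOH = 8.31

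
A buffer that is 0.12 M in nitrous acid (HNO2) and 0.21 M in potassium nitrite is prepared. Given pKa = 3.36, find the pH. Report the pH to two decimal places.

Henderson–Hasselbalch: pH = pKa + log([NO2-]/[HNO2]) = 3.36 + log(0.21/0.12)
pH = 3.36 + (+0.243) = 3.60

pH = 3.60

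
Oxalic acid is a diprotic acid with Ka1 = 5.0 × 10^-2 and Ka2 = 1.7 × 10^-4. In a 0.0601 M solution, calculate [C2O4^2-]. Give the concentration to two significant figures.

First ionization gives [H+] ≈ [HC2O4-] = 3.52 × 10^-2 M.
Second step: Ka2 = [H+][C2O4^2-]/[HC2O4-] ≈ [C2O4^2-] (since [H+] ≈ [HC2O4-]).
So [C2O4^2-] ≈ Ka2.

1.7 × 10^-4 M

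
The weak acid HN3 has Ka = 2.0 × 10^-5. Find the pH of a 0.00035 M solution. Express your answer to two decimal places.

HN3 ⇌ N3- + H+
Let x = [H+] at equilibrium. Ka = x²/(0.00035 − x).
Here C₀/Ka ≈ 17.5, so the small-x approximation fails. Use the quadratic:
x = [−2e-05 + √(2e-05² + 2.8e-08)]/2 = 7.43 × 10^-5 M
pH = −log(7.43 × 10^-5) = 4.13

pH = 4.13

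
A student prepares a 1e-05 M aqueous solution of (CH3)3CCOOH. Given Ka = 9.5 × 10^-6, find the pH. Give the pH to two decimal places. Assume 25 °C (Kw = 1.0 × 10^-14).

pH = 5.22

(CH3)3CCOOH ⇌ (CH3)3CCOO- + H+
From the ICE table, Ka = [H+]²/(1e-05 − [H+]) = 9.5 × 10^-6.
[H+] is not negligible relative to C₀; solve [H+]² + 9.5e-06·[H+] − 9.5e-11 = 0.
[H+] = [−9.5e-06 + √(9.5e-06² + 3.8e-10)]/2 = 6.09 × 10^-6 M
pH = −log(6.09 × 10^-6) = 5.22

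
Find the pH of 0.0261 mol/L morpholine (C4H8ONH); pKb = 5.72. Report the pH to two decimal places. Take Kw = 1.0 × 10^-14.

C4H8ONH + H2O ⇌ C4H8ONH2+ + OH-
Kb = 10^(−5.72) = 1.91 × 10^-6
Kb = [OH-]²/(0.0261 − [OH-]) = 1.91 × 10^-6
Assume [OH-] ≪ 0.0261: [OH-] ≈ √(1.91 × 10^-6 × 0.0261) = 2.23 × 10^-4 M
pOH = 3.65, so pH = 14.00 − pOH = 10.35

pH = 10.35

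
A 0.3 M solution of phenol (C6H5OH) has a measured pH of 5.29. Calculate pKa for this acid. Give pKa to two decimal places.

pKa = 10.06

[H+] = 10^(-5.29) = 5.13 × 10^-6 M
At equilibrium [HA] = 0.3 − 5.13 × 10^-6 = 3.00 × 10^-1 M
Ka = [H+][A-]/[HA] = (5.13 × 10^-6)² / 3.00 × 10^-1 = 8.77 × 10^-11
pKa = -log(8.77 × 10^-11) = 10.06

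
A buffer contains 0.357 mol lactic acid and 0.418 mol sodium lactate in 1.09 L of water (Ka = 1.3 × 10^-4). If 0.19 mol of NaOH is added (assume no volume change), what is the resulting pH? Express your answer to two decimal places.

pH = 4.45

OH- converts CH3CH(OH)COOH to CH3CH(OH)COO-: CH3CH(OH)COOH → 0.167 mol, CH3CH(OH)COO- → 0.608 mol.
pKa = −log(1.3 × 10^-4) = 3.886
Henderson–Hasselbalch with mole ratio 0.608/0.167: pH = 3.886 + (+0.561)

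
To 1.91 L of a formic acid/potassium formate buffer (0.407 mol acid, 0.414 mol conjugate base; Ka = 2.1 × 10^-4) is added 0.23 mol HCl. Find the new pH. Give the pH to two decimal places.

After neutralization: n(HCOOH) = 0.637 mol, n(HCOO-) = 0.184 mol.
pKa = −log(2.1 × 10^-4) = 3.678
pH = pKa + log(n_HCOO-/n_HCOOH) = 3.678 + log(0.184/0.637) = 3.678 + (-0.539)

pH = 3.14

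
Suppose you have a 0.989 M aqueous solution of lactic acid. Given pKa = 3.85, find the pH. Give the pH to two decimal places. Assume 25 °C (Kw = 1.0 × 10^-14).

pH = 1.93

CH3CH(OH)COOH ⇌ CH3CH(OH)COO- + H+
Ka = 10^(−3.85) = 1.41 × 10^-4
From the ICE table, Ka = x²/(0.989 − x) = 1.41 × 10^-4.
Neglecting x in the denominator: x = √(1.41 × 10^-4 × 0.989) = 1.18 × 10^-2 M
Check: 1.2% ionized — well under 5%, approximation valid.
pH = −log[H+] = −log(1.18 × 10^-2) = 1.93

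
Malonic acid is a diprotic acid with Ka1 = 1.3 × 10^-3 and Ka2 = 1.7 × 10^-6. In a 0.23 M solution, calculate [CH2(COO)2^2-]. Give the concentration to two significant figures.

First ionization gives [H+] ≈ [CH2(COOH)COO-] = 1.67 × 10^-2 M.
Second step: Ka2 = [H+][CH2(COO)2^2-]/[CH2(COOH)COO-] ≈ [CH2(COO)2^2-] (since [H+] ≈ [CH2(COOH)COO-]).
So [CH2(COO)2^2-] ≈ Ka2.

1.7 × 10^-6 M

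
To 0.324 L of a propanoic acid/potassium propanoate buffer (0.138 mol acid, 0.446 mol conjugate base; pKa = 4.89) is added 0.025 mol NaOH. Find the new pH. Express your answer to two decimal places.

pH = 5.51

After neutralization: n(CH3CH2COOH) = 0.113 mol, n(CH3CH2COO-) = 0.471 mol.
pH = pKa + log(n_CH3CH2COO-/n_CH3CH2COOH) = 4.89 + log(0.471/0.113) = 4.89 + (+0.620)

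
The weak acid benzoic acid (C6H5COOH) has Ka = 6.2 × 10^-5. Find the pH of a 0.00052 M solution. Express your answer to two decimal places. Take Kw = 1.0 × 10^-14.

pH = 3.82

C6H5COOH ⇌ C6H5COO- + H+
From the ICE table, Ka = [H+]²/(0.00052 − [H+]) = 6.2 × 10^-5.
The 5% rule fails; solving [H+]² + Ka·[H+] − Ka·C₀ = 0 exactly:
[H+] = [−6.2e-05 + √(6.2e-05² + 1.29e-07)]/2 = 1.51 × 10^-4 M
pH = −log(1.51 × 10^-4) = 3.82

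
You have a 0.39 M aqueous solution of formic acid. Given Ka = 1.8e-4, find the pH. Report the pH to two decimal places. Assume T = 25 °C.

pH = 2.08

HCOOH ⇌ HCOO- + H+
Let x = [H+] at equilibrium. Ka = x²/(0.39 − x).
Assume x ≪ 0.39: x ≈ √(1.8 × 10^-4 × 0.39) = 8.38 × 10^-3 M
(x/C₀ = 2.1% < 5%, so the approximation holds.)
pH = −log[H+] = −log(8.38 × 10^-3) = 2.08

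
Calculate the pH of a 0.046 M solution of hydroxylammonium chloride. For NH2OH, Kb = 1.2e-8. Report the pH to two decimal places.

pH = 3.71

NH3OH+ is the conjugate acid of the weak base NH2OH.
Ka = Kw/Kb = 1.0×10^-14 / 1.2 × 10^-8 = 8.33 × 10^-7
From the ICE table, Ka = [H+]²/(0.046 − [H+]) = 8.33 × 10^-7.
Since Ka ≪ C₀, [H+] ≈ √(Ka·C₀) = 1.96 × 10^-4 M.
Check: 0.43% ionized — well under 5%, approximation valid.
pH = −log[H+] = −log(1.96 × 10^-4) = 3.71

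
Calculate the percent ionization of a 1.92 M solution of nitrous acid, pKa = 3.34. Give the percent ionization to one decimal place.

1.5%

HNO2 ⇌ NO2- + H+; let x = [H+] at equilibrium.
Ka = 10^(−3.34) = 4.57 × 10^-4
x ≈ √(Ka·C₀) = √(4.57 × 10^-4 × 1.92) = 2.96 × 10^-2 M
Fraction ionized = 2.96 × 10^-2 / 1.92 = 0.0154 → 1.5%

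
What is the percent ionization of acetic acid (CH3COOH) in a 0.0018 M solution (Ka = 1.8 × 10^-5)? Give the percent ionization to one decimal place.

9.5%

CH3COOH ⇌ CH3COO- + H+; let x = [H+] at equilibrium.
Solve x² + 1.8e-05x − 3.24e-08 = 0 → x = 1.71 × 10^-4 M
% ionization = x/C₀ × 100% = 1.71 × 10^-4/0.0018 × 100% = 9.5%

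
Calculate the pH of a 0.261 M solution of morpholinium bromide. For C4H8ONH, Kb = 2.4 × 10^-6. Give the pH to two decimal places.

pH = 4.48

C4H8ONH2+ is the conjugate acid of the weak base C4H8ONH.
Ka = Kw/Kb = 1.0×10^-14 / 2.4 × 10^-6 = 4.17 × 10^-9
Ka = x²/(0.261 − x) = 4.17 × 10^-9
Since Ka ≪ C₀, x ≈ √(Ka·C₀) = 3.30 × 10^-5 M.
Check: 0.013% ionized — well under 5%, approximation valid.
pH = −log(3.30 × 10^-5) = 4.48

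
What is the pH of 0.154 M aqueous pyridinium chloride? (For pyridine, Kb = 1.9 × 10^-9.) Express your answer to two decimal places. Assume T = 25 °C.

C5H5NH+ is the conjugate acid of the weak base C5H5N.
Ka = Kw/Kb = 1.0×10^-14 / 1.9 × 10^-9 = 5.26 × 10^-6
From the ICE table, Ka = x²/(0.154 − x) = 5.26 × 10^-6.
Since Ka ≪ C₀, x ≈ √(Ka·C₀) = 9.00 × 10^-4 M.
Check: 0.58% ionized — well under 5%, approximation valid.
pH = −log[H+] = −log(9.00 × 10^-4) = 3.05

pH = 3.05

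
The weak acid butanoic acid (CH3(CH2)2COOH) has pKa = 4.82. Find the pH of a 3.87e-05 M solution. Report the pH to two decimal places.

CH3(CH2)2COOH ⇌ CH3(CH2)2COO- + H+
Ka = 10^(−4.82) = 1.51 × 10^-5
Ka = [H+]²/(3.87e-05 − [H+]) = 1.51 × 10^-5
The 5% rule fails; solving [H+]² + Ka·[H+] − Ka·C₀ = 0 exactly:
[H+] = [−1.51e-05 + √(1.51e-05² + 2.34e-09)]/2 = 1.78 × 10^-5 M
pH = −log[H+] = −log(1.78 × 10^-5) = 4.75

pH = 4.75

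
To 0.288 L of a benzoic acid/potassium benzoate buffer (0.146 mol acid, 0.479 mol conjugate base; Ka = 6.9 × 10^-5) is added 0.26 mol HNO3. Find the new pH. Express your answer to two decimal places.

Added H+ converts C6H5COO- to C6H5COOH: C6H5COOH → 0.406 mol, C6H5COO- → 0.219 mol.
pKa = −log(6.9 × 10^-5) = 4.161
pH = pKa + log(n_C6H5COO-/n_C6H5COOH) = 4.161 + log(0.219/0.406) = 4.161 + (-0.268)

pH = 3.89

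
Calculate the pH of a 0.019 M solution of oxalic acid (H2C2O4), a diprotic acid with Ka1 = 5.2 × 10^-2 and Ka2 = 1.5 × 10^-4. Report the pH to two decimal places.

pH = 1.83

Since Ka1 ≫ Ka2, the first ionization dominates [H+].
Ka1 = x²/(0.019 − x) = 5.2 × 10^-2
Solving the quadratic: x = (−Ka1 + √(Ka1² + 4·Ka1·C₀))/2 = 1.48 × 10^-2 M
pH = −log(1.48 × 10^-2) = 1.83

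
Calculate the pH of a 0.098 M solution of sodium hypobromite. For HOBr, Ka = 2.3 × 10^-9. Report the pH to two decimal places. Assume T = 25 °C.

OBr- is the conjugate base of the weak acid HOBr.
Kb = Kw/Ka = 1.0×10^-14 / 2.3 × 10^-9 = 4.35 × 10^-6
Kb = [OH-]²/(0.098 − [OH-]) = 4.35 × 10^-6
Assume [OH-] ≪ 0.098: [OH-] ≈ √(4.35 × 10^-6 × 0.098) = 6.53 × 10^-4 M
pOH = 3.19, so pH = 14.00 − pOH = 10.81

pH = 10.81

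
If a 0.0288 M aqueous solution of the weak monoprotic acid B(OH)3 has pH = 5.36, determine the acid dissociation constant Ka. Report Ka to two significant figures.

Ka = 6.6 × 10^-10

[H+] = 10^(-5.36) = 4.37 × 10^-6 M
At equilibrium [HA] = 0.0288 − 4.37 × 10^-6 = 2.88 × 10^-2 M
Ka = [H+][A-]/[HA] = (4.37 × 10^-6)² / 2.88 × 10^-2 = 6.6 × 10^-10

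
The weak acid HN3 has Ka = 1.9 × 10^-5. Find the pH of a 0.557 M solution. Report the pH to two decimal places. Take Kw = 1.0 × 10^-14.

pH = 2.49

HN3 ⇌ N3- + H+
Ka = [H+]²/(0.557 − [H+]) = 1.9 × 10^-5
Neglecting [H+] in the denominator: [H+] = √(1.9 × 10^-5 × 0.557) = 3.25 × 10^-3 M
pH = −log(3.25 × 10^-3) = 2.49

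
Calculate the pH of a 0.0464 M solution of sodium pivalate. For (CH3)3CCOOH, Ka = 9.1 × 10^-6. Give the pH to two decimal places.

(CH3)3CCOO- is the conjugate base of the weak acid (CH3)3CCOOH.
Kb = Kw/Ka = 1.0×10^-14 / 9.1 × 10^-6 = 1.10 × 10^-9
Let x = [OH-] at equilibrium. Kb = x²/(0.0464 − x).
Neglecting x in the denominator: x = √(1.10 × 10^-9 × 0.0464) = 7.14 × 10^-6 M
Check: 0.015% ionized — well under 5%, approximation valid.
pOH = 5.15, so pH = 14.00 − pOH = 8.85

pH = 8.85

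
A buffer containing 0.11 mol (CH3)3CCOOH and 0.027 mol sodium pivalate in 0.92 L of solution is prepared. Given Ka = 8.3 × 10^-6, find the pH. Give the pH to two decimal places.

pH = 4.47

pKa = −log(8.3 × 10^-6) = 5.081
Using pH = pKa + log([base]/[acid]) with [base]/[acid] = 0.027/0.11:
pH = 5.081 + (-0.610) = 4.47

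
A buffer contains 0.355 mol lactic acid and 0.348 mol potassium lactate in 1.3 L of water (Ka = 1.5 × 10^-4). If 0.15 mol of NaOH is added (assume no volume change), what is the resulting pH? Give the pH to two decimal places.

pH = 4.21

OH- converts CH3CH(OH)COOH to CH3CH(OH)COO-: CH3CH(OH)COOH → 0.205 mol, CH3CH(OH)COO- → 0.498 mol.
pKa = −log(1.5 × 10^-4) = 3.824
pH = pKa + log([A⁻]/[HA]) = 3.824 + log(0.498/0.205) = 3.824 +0.385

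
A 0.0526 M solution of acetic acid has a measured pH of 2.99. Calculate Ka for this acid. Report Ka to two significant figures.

[H+] = 10^(-2.99) = 1.02 × 10^-3 M
At equilibrium [HA] = 0.0526 − 1.02 × 10^-3 = 5.16 × 10^-2 M
Ka = [H+][A-]/[HA] = (1.02 × 10^-3)² / 5.16 × 10^-2 = 2.0 × 10^-5

Ka = 2.0 × 10^-5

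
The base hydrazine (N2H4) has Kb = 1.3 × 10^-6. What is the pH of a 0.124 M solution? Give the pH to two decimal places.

N2H4 + H2O ⇌ N2H5+ + OH-
From the ICE table, Kb = x²/(0.124 − x) = 1.3 × 10^-6.
Assume x ≪ 0.124: x ≈ √(1.3 × 10^-6 × 0.124) = 4.01 × 10^-4 M
pOH = 3.40, so pH = 14.00 − pOH = 10.60

pH = 10.60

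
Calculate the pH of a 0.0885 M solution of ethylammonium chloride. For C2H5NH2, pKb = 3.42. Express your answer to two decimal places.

C2H5NH3+ is the conjugate acid of the weak base C2H5NH2.
Kb = 10^(−3.42) = 3.80 × 10^-4
Ka = Kw/Kb = 1.0×10^-14 / 3.80 × 10^-4 = 2.63 × 10^-11
From the ICE table, Ka = x²/(0.0885 − x) = 2.63 × 10^-11.
Neglecting x in the denominator: x = √(2.63 × 10^-11 × 0.0885) = 1.53 × 10^-6 M
pH = −log(1.53 × 10^-6) = 5.82

pH = 5.82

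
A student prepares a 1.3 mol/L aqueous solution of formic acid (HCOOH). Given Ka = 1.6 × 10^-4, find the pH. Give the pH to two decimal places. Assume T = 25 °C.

pH = 1.84

HCOOH ⇌ HCOO- + H+
Ka = [H+]²/(1.3 − [H+]) = 1.6 × 10^-4
Neglecting [H+] in the denominator: [H+] = √(1.6 × 10^-4 × 1.3) = 1.44 × 10^-2 M
pH = −log(1.44 × 10^-2) = 1.84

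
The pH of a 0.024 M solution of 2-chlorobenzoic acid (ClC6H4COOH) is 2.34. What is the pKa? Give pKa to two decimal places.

[H+] = 10^(-2.34) = 4.57 × 10^-3 M
At equilibrium [HA] = 0.024 − 4.57 × 10^-3 = 1.94 × 10^-2 M
Ka = [H+][A-]/[HA] = (4.57 × 10^-3)² / 1.94 × 10^-2 = 1.08 × 10^-3
pKa = -log(1.08 × 10^-3) = 2.97

pKa = 2.97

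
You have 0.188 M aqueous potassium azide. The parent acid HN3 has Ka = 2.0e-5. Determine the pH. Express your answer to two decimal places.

N3- is the conjugate base of the weak acid HN3.
Kb = Kw/Ka = 1.0×10^-14 / 2.0 × 10^-5 = 5.00 × 10^-10
Kb = x²/(0.188 − x) = 5.00 × 10^-10
Assume x ≪ 0.188: x ≈ √(5.00 × 10^-10 × 0.188) = 9.70 × 10^-6 M
(x/C₀ = 0.0052% < 5%, so the approximation holds.)
pOH = −log(9.70 × 10^-6) = 5.01; pH = 14.00 − 5.01 = 8.99

pH = 8.99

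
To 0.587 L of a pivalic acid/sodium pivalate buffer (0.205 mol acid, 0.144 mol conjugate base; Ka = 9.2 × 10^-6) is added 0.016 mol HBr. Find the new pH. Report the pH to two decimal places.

pH = 4.80

Added H+ converts (CH3)3CCOO- to (CH3)3CCOOH: (CH3)3CCOOH → 0.221 mol, (CH3)3CCOO- → 0.128 mol.
pKa = −log(9.2 × 10^-6) = 5.036
pH = pKa + log([A⁻]/[HA]) = 5.036 + log(0.128/0.221) = 5.036 -0.237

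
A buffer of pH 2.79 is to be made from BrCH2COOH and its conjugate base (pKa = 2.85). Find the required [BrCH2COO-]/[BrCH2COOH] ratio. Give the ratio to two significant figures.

pH = pKa + log(r) ⇒ log(r) = 2.79 − 2.85 = -0.06
r = [BrCH2COO-]/[BrCH2COOH] = 10^(-0.06) = 0.871

ratio = 0.87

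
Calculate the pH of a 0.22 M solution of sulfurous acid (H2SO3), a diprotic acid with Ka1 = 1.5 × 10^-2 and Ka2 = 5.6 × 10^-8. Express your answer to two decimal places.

pH = 1.30

Since Ka1 ≫ Ka2, the first ionization dominates [H+].
Ka1 = x²/(0.22 − x) = 1.5 × 10^-2
Solving the quadratic: x = (−Ka1 + √(Ka1² + 4·Ka1·C₀))/2 = 5.04 × 10^-2 M
pH = −log(5.04 × 10^-2) = 1.30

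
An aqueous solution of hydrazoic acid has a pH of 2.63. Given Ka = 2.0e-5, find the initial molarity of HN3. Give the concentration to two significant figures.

C₀ = 2.8 × 10^-1 M

[H+] = 10^(-2.63) = 2.34 × 10^-3 M = x
Ka = x²/(C₀ − x) ⇒ C₀ = x + x²/Ka
C₀ = 2.34 × 10^-3 + (2.34 × 10^-3)²/(2.0 × 10^-5) = 2.76 × 10^-1 M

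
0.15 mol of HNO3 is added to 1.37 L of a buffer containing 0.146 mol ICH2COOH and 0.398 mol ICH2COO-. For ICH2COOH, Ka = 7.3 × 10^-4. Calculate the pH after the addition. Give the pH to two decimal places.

pH = 3.06

Added H+ converts ICH2COO- to ICH2COOH: ICH2COOH → 0.296 mol, ICH2COO- → 0.248 mol.
pKa = −log(7.3 × 10^-4) = 3.137
Henderson–Hasselbalch with mole ratio 0.248/0.296: pH = 3.137 + (-0.077)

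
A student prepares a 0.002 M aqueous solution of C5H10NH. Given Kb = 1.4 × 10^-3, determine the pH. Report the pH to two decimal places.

C5H10NH + H2O ⇌ C5H10NH2+ + OH-
From the ICE table, Kb = x²/(0.002 − x) = 1.4 × 10^-3.
The 5% rule fails; solving x² + Kb·x − Kb·C₀ = 0 exactly:
x = [−0.0014 + √(0.0014² + 1.12e-05)]/2 = 1.11 × 10^-3 M
pOH = −log(1.11 × 10^-3) = 2.95; pH = 14.00 − 2.95 = 11.05

pH = 11.05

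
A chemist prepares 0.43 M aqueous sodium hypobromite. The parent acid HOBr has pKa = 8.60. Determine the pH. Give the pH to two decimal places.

OBr- is the conjugate base of the weak acid HOBr.
Ka = 10^(−8.60) = 2.51 × 10^-9
Kb = Kw/Ka = 1.0×10^-14 / 2.51 × 10^-9 = 3.98 × 10^-6
From the ICE table, Kb = x²/(0.43 − x) = 3.98 × 10^-6.
Neglecting x in the denominator: x = √(3.98 × 10^-6 × 0.43) = 1.31 × 10^-3 M
(x/C₀ = 0.3% < 5%, so the approximation holds.)
pOH = 2.88, so pH = 14.00 − pOH = 11.12

pH = 11.12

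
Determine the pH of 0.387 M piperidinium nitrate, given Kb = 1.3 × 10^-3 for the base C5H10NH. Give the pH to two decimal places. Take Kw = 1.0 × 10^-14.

C5H10NH2+ is the conjugate acid of the weak base C5H10NH.
Ka = Kw/Kb = 1.0×10^-14 / 1.3 × 10^-3 = 7.69 × 10^-12
From the ICE table, Ka = [H+]²/(0.387 − [H+]) = 7.69 × 10^-12.
Since Ka ≪ C₀, [H+] ≈ √(Ka·C₀) = 1.73 × 10^-6 M.
([H+]/C₀ = 0.00045% < 5%, so the approximation holds.)
pH = −log[H+] = −log(1.73 × 10^-6) = 5.76

pH = 5.76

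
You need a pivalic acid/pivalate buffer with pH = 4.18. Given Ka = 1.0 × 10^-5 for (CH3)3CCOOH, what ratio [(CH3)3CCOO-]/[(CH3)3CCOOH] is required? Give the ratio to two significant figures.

pKa = -log(1.0 × 10^-5) = 5.000
pH = pKa + log(r) ⇒ log(r) = 4.18 − 5.000 = -0.820
r = [(CH3)3CCOO-]/[(CH3)3CCOOH] = 10^(-0.820) = 0.151

ratio = 0.15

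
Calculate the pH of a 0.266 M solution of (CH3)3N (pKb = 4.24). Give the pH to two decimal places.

(CH3)3N + H2O ⇌ (CH3)3NH+ + OH-
Kb = 10^(−4.24) = 5.75 × 10^-5
Kb = [OH-]²/(0.266 − [OH-]) = 5.75 × 10^-5
Assume [OH-] ≪ 0.266: [OH-] ≈ √(5.75 × 10^-5 × 0.266) = 3.91 × 10^-3 M
pOH = −log(3.91 × 10^-3) = 2.41; pH = 14.00 − 2.41 = 11.59

pH = 11.59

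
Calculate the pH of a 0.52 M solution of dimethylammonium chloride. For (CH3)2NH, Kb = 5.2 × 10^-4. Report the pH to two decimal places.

(CH3)2NH2+ is the conjugate acid of the weak base (CH3)2NH.
Ka = Kw/Kb = 1.0×10^-14 / 5.2 × 10^-4 = 1.92 × 10^-11
From the ICE table, Ka = x²/(0.52 − x) = 1.92 × 10^-11.
Since Ka ≪ C₀, x ≈ √(Ka·C₀) = 3.16 × 10^-6 M.
Check: 0.00061% ionized — well under 5%, approximation valid.
pH = −log(3.16 × 10^-6) = 5.50

pH = 5.50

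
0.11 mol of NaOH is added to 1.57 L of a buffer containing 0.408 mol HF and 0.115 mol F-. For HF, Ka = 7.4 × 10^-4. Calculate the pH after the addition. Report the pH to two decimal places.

pH = 3.01

After neutralization: n(HF) = 0.298 mol, n(F-) = 0.225 mol.
pKa = −log(7.4 × 10^-4) = 3.131
pH = pKa + log(n_F-/n_HF) = 3.131 + log(0.225/0.298) = 3.131 + (-0.122)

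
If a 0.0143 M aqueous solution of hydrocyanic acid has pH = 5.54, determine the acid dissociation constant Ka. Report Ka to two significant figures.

Ka = 5.8 × 10^-10

[H+] = 10^(-5.54) = 2.88 × 10^-6 M
At equilibrium [HA] = 0.0143 − 2.88 × 10^-6 = 1.43 × 10^-2 M
Ka = [H+][A-]/[HA] = (2.88 × 10^-6)² / 1.43 × 10^-2 = 5.8 × 10^-10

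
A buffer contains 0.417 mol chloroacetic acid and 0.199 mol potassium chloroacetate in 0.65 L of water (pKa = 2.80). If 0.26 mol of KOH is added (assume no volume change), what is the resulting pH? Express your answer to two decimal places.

pH = 3.27

After neutralization: n(ClCH2COOH) = 0.157 mol, n(ClCH2COO-) = 0.459 mol.
Henderson–Hasselbalch with mole ratio 0.459/0.157: pH = 2.80 + (+0.466)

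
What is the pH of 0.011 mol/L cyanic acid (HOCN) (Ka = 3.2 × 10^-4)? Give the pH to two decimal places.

pH = 2.76

HOCN ⇌ OCN- + H+
Ka = [H+]²/(0.011 − [H+]) = 3.2 × 10^-4
The 5% rule fails; solving [H+]² + Ka·[H+] − Ka·C₀ = 0 exactly:
[H+] = (−Ka + √(Ka² + 4·Ka·C₀))/2 = 1.72 × 10^-3 M
pH = −log[H+] = −log(1.72 × 10^-3) = 2.76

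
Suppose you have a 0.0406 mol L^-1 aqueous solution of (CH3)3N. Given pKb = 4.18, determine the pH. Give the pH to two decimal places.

pH = 11.21

(CH3)3N + H2O ⇌ (CH3)3NH+ + OH-
Kb = 10^(−4.18) = 6.61 × 10^-5
Kb = x²/(0.0406 − x) = 6.61 × 10^-5
Since Kb ≪ C₀, x ≈ √(Kb·C₀) = 1.64 × 10^-3 M.
(x/C₀ = 4% < 5%, so the approximation holds.)
pOH = 2.79, so pH = 14.00 − pOH = 11.21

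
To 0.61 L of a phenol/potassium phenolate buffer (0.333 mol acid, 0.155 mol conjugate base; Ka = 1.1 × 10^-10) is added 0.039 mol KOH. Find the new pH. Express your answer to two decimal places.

OH- converts C6H5OH to C6H5O-: C6H5OH → 0.294 mol, C6H5O- → 0.194 mol.
pKa = −log(1.1 × 10^-10) = 9.959
pH = pKa + log([A⁻]/[HA]) = 9.959 + log(0.194/0.294) = 9.959 -0.181

pH = 9.78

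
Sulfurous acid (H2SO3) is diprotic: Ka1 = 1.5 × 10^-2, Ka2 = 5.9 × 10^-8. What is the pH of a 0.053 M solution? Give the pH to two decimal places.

Since Ka1 ≫ Ka2, the first ionization dominates [H+].
Ka1 = x²/(0.053 − x) = 1.5 × 10^-2
Solving the quadratic: x = (−Ka1 + √(Ka1² + 4·Ka1·C₀))/2 = 2.17 × 10^-2 M
pH = −log(2.17 × 10^-2) = 1.66

pH = 1.66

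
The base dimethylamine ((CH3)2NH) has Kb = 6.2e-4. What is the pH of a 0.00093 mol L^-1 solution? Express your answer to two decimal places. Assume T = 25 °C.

(CH3)2NH + H2O ⇌ (CH3)2NH2+ + OH-
From the ICE table, Kb = x²/(0.00093 − x) = 6.2 × 10^-4.
The 5% rule fails; solving x² + Kb·x − Kb·C₀ = 0 exactly:
x = (−Kb + √(Kb² + 4·Kb·C₀))/2 = 5.10 × 10^-4 M
pOH = 3.29, so pH = 14.00 − pOH = 10.71

pH = 10.71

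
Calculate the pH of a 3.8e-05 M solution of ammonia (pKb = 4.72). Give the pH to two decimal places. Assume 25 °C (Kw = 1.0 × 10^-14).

pH = 9.28

NH3 + H2O ⇌ NH4+ + OH-
Kb = 10^(−4.72) = 1.91 × 10^-5
Kb = x²/(3.8e-05 − x) = 1.91 × 10^-5
x is not negligible relative to C₀; solve x² + 1.91e-05·x − 7.26e-10 = 0.
x = [−1.91e-05 + √(1.91e-05² + 2.9e-09)]/2 = 1.90 × 10^-5 M
pOH = −log(1.90 × 10^-5) = 4.72; pH = 14.00 − 4.72 = 9.28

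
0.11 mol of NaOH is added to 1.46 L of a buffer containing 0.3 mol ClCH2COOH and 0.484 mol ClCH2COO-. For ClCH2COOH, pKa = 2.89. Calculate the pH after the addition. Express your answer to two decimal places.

pH = 3.39

After neutralization: n(ClCH2COOH) = 0.19 mol, n(ClCH2COO-) = 0.594 mol.
pH = pKa + log([A⁻]/[HA]) = 2.89 + log(0.594/0.19) = 2.89 +0.495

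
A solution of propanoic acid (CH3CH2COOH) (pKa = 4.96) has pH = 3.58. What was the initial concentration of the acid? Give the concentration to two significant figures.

C₀ = 6.6 × 10^-3 M

[H+] = 10^(-3.58) = 2.63 × 10^-4 M = x
Ka = 10^(−4.96) = 1.10 × 10^-5
Ka = x²/(C₀ − x) ⇒ C₀ = x + x²/Ka
C₀ = 2.63 × 10^-4 + (2.63 × 10^-4)²/(1.10 × 10^-5) = 6.55 × 10^-3 M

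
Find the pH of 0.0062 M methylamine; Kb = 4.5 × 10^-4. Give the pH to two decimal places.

pH = 11.16

CH3NH2 + H2O ⇌ CH3NH3+ + OH-
From the ICE table, Kb = [OH-]²/(0.0062 − [OH-]) = 4.5 × 10^-4.
Here C₀/Kb ≈ 13.8, so the small-[OH-] approximation fails. Use the quadratic:
[OH-] = [−0.00045 + √(0.00045² + 1.12e-05)]/2 = 1.46 × 10^-3 M
pOH = 2.84, so pH = 14.00 − pOH = 11.16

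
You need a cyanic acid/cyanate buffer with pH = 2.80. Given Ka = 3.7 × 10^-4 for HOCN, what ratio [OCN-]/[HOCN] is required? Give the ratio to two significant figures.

ratio = 0.23

pKa = -log(3.7 × 10^-4) = 3.432
pH = pKa + log(r) ⇒ log(r) = 2.80 − 3.432 = -0.632
r = [OCN-]/[HOCN] = 10^(-0.632) = 0.233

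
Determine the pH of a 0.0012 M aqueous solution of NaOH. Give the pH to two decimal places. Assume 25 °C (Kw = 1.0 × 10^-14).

pH = 11.08

NaOH is a strong base; [OH-] = 0.0012 M.
pOH = -log(0.0012) = 2.92
pH = 14.00 - 2.92 = 11.08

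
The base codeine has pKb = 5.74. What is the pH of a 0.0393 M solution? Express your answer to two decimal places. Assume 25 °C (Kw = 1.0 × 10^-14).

C18H21NO3 + H2O ⇌ C18H22NO3+ + OH-
Kb = 10^(−5.74) = 1.82 × 10^-6
Kb = [OH-]²/(0.0393 − [OH-]) = 1.82 × 10^-6
Neglecting [OH-] in the denominator: [OH-] = √(1.82 × 10^-6 × 0.0393) = 2.67 × 10^-4 M
pOH = 3.57, so pH = 14.00 − pOH = 10.43

pH = 10.43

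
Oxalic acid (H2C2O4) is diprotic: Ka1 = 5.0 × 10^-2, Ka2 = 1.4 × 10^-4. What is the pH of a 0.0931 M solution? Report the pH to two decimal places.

pH = 1.32

Since Ka1 ≫ Ka2, the first ionization dominates [H+].
Ka1 = x²/(0.0931 − x) = 5.0 × 10^-2
Solving the quadratic: x = (−Ka1 + √(Ka1² + 4·Ka1·C₀))/2 = 4.77 × 10^-2 M
pH = −log(4.77 × 10^-2) = 1.32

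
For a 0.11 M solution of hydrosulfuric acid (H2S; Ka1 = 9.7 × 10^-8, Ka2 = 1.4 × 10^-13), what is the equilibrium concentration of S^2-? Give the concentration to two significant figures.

1.4 × 10^-13 M

First ionization gives [H+] ≈ [HS-] = 1.03 × 10^-4 M.
Second step: Ka2 = [H+][S^2-]/[HS-] ≈ [S^2-] (since [H+] ≈ [HS-]).
So [S^2-] ≈ Ka2.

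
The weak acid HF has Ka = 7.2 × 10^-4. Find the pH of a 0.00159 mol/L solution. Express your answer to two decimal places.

HF ⇌ F- + H+
Ka = x²/(0.00159 − x) = 7.2 × 10^-4
Here C₀/Ka ≈ 2.21, so the small-x approximation fails. Use the quadratic:
x = [−0.00072 + √(0.00072² + 4.58e-06)]/2 = 7.69 × 10^-4 M
pH = −log[H+] = −log(7.69 × 10^-4) = 3.11

pH = 3.11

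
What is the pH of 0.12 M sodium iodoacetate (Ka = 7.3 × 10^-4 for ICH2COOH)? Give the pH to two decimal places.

ICH2COO- is the conjugate base of the weak acid ICH2COOH.
Kb = Kw/Ka = 1.0×10^-14 / 7.3 × 10^-4 = 1.37 × 10^-11
From the ICE table, Kb = [OH-]²/(0.12 − [OH-]) = 1.37 × 10^-11.
Assume [OH-] ≪ 0.12: [OH-] ≈ √(1.37 × 10^-11 × 0.12) = 1.28 × 10^-6 M
([OH-]/C₀ = 0.0011% < 5%, so the approximation holds.)
pOH = 5.89, so pH = 14.00 − pOH = 8.11

pH = 8.11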